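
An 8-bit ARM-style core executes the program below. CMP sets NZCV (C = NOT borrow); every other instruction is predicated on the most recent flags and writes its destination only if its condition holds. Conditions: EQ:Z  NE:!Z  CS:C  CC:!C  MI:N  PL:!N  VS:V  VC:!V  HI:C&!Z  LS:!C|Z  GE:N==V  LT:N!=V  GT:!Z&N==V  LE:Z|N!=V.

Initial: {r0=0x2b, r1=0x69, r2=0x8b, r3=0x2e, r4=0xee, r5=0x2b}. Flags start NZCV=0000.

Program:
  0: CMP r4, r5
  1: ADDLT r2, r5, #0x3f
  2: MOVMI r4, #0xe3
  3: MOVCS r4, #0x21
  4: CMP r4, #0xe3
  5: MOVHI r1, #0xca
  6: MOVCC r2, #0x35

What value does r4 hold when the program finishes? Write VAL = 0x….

[0] flags=1010 → (cmp)
[1] flags=1010 LT?T → r2=0x6a
[2] flags=1010 MI?T → r4=0xe3
[3] flags=1010 CS?T → r4=0x21
[4] flags=0000 → (cmp)
[5] flags=0000 HI?F → skip
[6] flags=0000 CC?T → r2=0x35

VAL = 0x21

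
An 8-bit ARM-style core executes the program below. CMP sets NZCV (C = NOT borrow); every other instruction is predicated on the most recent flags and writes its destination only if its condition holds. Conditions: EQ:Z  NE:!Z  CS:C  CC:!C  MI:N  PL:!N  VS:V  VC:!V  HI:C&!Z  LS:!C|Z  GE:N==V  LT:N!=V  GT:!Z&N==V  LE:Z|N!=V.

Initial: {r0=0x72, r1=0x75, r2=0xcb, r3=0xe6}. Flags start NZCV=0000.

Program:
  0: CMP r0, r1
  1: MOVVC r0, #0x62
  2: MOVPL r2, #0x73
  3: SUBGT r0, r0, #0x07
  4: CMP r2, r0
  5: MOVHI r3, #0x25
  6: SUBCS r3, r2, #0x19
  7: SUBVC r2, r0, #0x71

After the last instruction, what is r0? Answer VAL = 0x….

VAL = 0x62

0: ✓ CMP  NZCV=1000
1: ✓ MOVVC  r0←0x62
2: · MOVPL
3: · SUBGT
4: ✓ CMP  NZCV=0011
5: ✓ MOVHI  r3←0x25
6: ✓ SUBCS  r3←0xb2
7: · SUBVC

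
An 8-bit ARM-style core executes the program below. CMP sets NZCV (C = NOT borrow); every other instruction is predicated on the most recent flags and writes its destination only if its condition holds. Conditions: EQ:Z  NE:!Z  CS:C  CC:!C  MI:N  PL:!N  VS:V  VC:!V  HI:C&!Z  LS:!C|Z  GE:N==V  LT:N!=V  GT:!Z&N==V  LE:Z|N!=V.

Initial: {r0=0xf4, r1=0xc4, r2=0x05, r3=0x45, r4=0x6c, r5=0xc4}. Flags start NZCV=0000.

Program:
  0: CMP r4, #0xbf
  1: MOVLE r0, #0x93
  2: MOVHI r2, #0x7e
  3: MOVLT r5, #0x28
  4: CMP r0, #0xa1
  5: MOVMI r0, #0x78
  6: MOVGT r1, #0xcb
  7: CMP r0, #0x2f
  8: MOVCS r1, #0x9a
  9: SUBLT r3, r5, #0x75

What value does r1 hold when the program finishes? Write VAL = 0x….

VAL = 0x9a

0: ✓ CMP  NZCV=1001
1: · MOVLE
2: · MOVHI
3: · MOVLT
4: ✓ CMP  NZCV=0010
5: · MOVMI
6: ✓ MOVGT  r1←0xcb
7: ✓ CMP  NZCV=1010
8: ✓ MOVCS  r1←0x9a
9: ✓ SUBLT  r3←0x4f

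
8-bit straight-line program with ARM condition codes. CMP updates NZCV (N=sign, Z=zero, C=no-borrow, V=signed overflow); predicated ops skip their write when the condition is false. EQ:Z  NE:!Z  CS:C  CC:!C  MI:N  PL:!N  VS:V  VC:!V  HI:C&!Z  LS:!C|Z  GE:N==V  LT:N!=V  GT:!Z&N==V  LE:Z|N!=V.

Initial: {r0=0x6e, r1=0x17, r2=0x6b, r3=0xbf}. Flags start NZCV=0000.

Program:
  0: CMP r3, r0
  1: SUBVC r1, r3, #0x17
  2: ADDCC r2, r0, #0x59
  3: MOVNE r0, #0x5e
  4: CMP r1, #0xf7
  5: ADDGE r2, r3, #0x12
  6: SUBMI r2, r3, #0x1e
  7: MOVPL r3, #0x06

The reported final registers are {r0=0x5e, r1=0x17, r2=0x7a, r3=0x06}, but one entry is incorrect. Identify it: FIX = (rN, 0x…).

0: ✓ CMP  NZCV=0011
1: · SUBVC
2: · ADDCC
3: ✓ MOVNE  r0←0x5e
4: ✓ CMP  NZCV=0000
5: ✓ ADDGE  r2←0xd1
6: · SUBMI
7: ✓ MOVPL  r3←0x06

FIX = (r2, 0xd1)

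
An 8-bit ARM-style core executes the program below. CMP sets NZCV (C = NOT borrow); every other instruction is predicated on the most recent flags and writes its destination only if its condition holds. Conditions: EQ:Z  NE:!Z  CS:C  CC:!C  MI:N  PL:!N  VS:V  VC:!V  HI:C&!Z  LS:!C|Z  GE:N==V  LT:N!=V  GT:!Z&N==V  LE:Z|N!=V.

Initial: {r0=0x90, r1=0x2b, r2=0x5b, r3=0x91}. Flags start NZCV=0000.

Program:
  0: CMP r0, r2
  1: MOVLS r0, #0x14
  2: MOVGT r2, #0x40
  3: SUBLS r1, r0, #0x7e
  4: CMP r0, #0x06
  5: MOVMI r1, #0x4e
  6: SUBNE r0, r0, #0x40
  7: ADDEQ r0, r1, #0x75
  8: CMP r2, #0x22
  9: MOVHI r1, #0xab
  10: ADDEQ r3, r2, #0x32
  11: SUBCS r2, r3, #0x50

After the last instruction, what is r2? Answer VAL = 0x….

VAL = 0x41

[0] flags=0011 → (cmp)
[1] flags=0011 LS?F → skip
[2] flags=0011 GT?F → skip
[3] flags=0011 LS?F → skip
[4] flags=1010 → (cmp)
[5] flags=1010 MI?T → r1=0x4e
[6] flags=1010 NE?T → r0=0x50
[7] flags=1010 EQ?F → skip
[8] flags=0010 → (cmp)
[9] flags=0010 HI?T → r1=0xab
[10] flags=0010 EQ?F → skip
[11] flags=0010 CS?T → r2=0x41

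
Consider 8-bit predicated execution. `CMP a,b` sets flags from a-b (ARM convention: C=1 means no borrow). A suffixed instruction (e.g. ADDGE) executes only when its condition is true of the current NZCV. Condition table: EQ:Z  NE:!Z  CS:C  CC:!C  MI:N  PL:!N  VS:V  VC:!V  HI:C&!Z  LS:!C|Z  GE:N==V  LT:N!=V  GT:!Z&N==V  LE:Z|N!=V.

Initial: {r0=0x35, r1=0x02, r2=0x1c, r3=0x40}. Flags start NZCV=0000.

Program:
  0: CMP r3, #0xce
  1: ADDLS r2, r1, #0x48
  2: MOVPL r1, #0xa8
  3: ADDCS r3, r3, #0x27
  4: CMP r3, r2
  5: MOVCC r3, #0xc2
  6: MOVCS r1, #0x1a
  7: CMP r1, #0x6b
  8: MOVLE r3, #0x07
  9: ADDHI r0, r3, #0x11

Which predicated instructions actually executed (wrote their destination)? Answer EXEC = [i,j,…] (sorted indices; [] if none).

[0] flags=0000 → (cmp)
[1] flags=0000 LS?T → r2=0x4a
[2] flags=0000 PL?T → r1=0xa8
[3] flags=0000 CS?F → skip
[4] flags=1000 → (cmp)
[5] flags=1000 CC?T → r3=0xc2
[6] flags=1000 CS?F → skip
[7] flags=0011 → (cmp)
[8] flags=0011 LE?T → r3=0x07
[9] flags=0011 HI?T → r0=0x18

EXEC = [1,2,5,8,9]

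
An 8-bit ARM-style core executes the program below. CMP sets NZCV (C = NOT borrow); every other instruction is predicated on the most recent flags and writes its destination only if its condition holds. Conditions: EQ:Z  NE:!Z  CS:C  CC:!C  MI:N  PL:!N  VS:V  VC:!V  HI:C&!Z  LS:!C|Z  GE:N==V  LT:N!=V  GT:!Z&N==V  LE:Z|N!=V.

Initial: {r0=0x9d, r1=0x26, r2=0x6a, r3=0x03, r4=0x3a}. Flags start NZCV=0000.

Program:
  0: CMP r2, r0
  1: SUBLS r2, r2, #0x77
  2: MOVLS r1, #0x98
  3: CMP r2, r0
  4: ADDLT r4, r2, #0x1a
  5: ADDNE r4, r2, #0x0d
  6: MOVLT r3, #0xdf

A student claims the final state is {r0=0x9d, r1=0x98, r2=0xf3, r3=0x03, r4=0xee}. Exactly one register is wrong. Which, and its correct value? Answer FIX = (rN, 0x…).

FIX = (r4, 0x00)

0: ✓ CMP  NZCV=1001
1: ✓ SUBLS  r2←0xf3
2: ✓ MOVLS  r1←0x98
3: ✓ CMP  NZCV=0010
4: · ADDLT
5: ✓ ADDNE  r4←0x00
6: · MOVLT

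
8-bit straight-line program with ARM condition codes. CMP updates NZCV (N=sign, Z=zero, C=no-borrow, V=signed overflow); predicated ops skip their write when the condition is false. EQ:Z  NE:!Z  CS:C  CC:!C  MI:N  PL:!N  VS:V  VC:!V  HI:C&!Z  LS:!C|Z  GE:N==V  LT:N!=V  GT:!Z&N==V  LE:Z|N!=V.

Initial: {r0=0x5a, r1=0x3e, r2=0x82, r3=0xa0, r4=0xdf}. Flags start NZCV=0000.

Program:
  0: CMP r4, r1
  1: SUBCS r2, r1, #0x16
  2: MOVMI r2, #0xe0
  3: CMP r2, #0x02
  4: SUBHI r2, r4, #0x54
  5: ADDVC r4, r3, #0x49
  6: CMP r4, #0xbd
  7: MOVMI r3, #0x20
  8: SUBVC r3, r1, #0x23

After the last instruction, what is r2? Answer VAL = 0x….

VAL = 0x8b

[0] flags=1010 → (cmp)
[1] flags=1010 CS?T → r2=0x28
[2] flags=1010 MI?T → r2=0xe0
[3] flags=1010 → (cmp)
[4] flags=1010 HI?T → r2=0x8b
[5] flags=1010 VC?T → r4=0xe9
[6] flags=0010 → (cmp)
[7] flags=0010 MI?F → skip
[8] flags=0010 VC?T → r3=0x1b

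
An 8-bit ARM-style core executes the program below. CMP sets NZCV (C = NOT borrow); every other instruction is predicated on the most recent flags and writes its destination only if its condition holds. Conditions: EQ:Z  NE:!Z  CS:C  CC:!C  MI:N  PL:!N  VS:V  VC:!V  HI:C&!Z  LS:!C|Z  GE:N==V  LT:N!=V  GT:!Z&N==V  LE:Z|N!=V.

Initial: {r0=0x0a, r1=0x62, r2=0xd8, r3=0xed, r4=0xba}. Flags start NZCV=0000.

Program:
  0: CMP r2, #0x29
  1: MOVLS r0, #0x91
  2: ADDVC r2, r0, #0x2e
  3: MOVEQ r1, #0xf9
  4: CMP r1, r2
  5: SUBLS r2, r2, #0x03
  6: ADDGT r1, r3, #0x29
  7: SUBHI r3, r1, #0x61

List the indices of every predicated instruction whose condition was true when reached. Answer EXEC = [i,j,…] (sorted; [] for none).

EXEC = [2,6,7]

[0] flags=1010 → (cmp)
[1] flags=1010 LS?F → skip
[2] flags=1010 VC?T → r2=0x38
[3] flags=1010 EQ?F → skip
[4] flags=0010 → (cmp)
[5] flags=0010 LS?F → skip
[6] flags=0010 GT?T → r1=0x16
[7] flags=0010 HI?T → r3=0xb5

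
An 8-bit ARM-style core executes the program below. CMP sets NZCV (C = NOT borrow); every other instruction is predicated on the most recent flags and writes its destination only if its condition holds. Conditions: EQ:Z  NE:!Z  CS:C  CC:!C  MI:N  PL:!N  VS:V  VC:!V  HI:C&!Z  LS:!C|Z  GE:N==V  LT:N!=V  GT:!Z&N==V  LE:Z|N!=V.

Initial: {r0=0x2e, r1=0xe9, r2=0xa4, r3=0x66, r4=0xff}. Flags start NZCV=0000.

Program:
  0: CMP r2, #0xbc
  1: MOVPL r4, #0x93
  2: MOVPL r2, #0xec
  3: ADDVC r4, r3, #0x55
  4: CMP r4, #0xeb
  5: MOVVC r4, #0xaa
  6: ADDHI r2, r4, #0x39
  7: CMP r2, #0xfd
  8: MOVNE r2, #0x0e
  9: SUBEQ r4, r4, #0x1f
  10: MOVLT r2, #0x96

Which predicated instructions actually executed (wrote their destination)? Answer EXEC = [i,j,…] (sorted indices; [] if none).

EXEC = [3,5,8,10]

0: ✓ CMP  NZCV=1000
1: · MOVPL
2: · MOVPL
3: ✓ ADDVC  r4←0xbb
4: ✓ CMP  NZCV=1000
5: ✓ MOVVC  r4←0xaa
6: · ADDHI
7: ✓ CMP  NZCV=1000
8: ✓ MOVNE  r2←0x0e
9: · SUBEQ
10: ✓ MOVLT  r2←0x96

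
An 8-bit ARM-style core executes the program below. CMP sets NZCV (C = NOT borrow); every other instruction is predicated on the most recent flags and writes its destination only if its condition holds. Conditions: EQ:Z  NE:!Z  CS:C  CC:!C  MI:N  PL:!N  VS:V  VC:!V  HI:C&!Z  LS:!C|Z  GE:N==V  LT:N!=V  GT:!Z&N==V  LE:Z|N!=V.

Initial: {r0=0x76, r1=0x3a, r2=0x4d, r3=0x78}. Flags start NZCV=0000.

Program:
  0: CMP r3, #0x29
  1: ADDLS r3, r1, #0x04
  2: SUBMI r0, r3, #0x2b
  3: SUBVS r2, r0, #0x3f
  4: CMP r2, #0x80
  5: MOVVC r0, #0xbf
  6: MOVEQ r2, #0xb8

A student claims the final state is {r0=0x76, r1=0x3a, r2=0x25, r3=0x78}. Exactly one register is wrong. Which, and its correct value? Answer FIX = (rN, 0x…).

FIX = (r2, 0x4d)

[0] flags=0010 → (cmp)
[1] flags=0010 LS?F → skip
[2] flags=0010 MI?F → skip
[3] flags=0010 VS?F → skip
[4] flags=1001 → (cmp)
[5] flags=1001 VC?F → skip
[6] flags=1001 EQ?F → skip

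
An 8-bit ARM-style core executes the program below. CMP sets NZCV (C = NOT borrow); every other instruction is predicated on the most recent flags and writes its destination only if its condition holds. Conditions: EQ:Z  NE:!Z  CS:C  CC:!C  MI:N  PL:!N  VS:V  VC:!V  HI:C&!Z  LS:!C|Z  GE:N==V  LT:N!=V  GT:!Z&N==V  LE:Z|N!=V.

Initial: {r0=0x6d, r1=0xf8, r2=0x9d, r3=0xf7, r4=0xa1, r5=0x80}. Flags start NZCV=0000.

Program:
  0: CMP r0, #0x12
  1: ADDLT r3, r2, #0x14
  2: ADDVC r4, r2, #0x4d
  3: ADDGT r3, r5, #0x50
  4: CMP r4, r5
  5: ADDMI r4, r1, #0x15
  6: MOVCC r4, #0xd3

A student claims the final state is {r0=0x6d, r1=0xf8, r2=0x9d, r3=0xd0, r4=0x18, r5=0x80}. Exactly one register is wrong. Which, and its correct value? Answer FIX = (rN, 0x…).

FIX = (r4, 0xea)

0: ✓ CMP  NZCV=0010
1: · ADDLT
2: ✓ ADDVC  r4←0xea
3: ✓ ADDGT  r3←0xd0
4: ✓ CMP  NZCV=0010
5: · ADDMI
6: · MOVCC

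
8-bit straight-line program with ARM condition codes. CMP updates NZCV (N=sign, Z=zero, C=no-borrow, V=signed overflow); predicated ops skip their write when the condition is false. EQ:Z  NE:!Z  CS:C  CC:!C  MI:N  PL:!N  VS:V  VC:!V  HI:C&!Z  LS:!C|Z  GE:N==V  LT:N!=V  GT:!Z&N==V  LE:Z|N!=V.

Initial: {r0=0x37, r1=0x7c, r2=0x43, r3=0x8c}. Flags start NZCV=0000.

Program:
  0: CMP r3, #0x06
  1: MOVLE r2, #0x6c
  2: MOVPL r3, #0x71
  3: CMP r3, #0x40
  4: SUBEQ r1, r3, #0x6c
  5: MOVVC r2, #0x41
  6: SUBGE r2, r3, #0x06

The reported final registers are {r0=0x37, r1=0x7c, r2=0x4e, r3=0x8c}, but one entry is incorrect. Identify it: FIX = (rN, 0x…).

FIX = (r2, 0x6c)

[0] flags=1010 → (cmp)
[1] flags=1010 LE?T → r2=0x6c
[2] flags=1010 PL?F → skip
[3] flags=0011 → (cmp)
[4] flags=0011 EQ?F → skip
[5] flags=0011 VC?F → skip
[6] flags=0011 GE?F → skip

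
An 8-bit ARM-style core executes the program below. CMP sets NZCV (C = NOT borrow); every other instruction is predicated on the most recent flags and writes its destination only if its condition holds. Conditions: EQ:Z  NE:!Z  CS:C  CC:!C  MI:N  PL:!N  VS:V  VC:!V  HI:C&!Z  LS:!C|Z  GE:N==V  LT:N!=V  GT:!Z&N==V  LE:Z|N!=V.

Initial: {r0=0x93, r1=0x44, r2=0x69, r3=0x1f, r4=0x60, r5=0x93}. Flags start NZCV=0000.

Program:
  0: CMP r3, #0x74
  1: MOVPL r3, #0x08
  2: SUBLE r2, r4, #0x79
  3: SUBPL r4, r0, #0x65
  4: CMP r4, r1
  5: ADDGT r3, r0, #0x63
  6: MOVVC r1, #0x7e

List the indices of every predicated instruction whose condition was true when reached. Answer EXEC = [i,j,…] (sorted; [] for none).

[0] flags=1000 → (cmp)
[1] flags=1000 PL?F → skip
[2] flags=1000 LE?T → r2=0xe7
[3] flags=1000 PL?F → skip
[4] flags=0010 → (cmp)
[5] flags=0010 GT?T → r3=0xf6
[6] flags=0010 VC?T → r1=0x7e

EXEC = [2,5,6]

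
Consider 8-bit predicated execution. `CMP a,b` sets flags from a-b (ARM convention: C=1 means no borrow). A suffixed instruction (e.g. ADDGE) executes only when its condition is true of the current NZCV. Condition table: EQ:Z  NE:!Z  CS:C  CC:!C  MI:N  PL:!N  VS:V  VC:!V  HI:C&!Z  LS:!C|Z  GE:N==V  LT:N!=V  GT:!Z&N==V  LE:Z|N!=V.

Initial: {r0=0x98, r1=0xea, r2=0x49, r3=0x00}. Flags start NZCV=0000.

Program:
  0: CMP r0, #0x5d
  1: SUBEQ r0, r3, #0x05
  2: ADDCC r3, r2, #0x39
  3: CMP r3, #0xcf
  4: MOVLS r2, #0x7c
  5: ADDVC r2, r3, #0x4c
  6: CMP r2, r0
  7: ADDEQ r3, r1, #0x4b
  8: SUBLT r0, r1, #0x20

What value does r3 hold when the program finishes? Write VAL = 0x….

[0] flags=0011 → (cmp)
[1] flags=0011 EQ?F → skip
[2] flags=0011 CC?F → skip
[3] flags=0000 → (cmp)
[4] flags=0000 LS?T → r2=0x7c
[5] flags=0000 VC?T → r2=0x4c
[6] flags=1001 → (cmp)
[7] flags=1001 EQ?F → skip
[8] flags=1001 LT?F → skip

VAL = 0x00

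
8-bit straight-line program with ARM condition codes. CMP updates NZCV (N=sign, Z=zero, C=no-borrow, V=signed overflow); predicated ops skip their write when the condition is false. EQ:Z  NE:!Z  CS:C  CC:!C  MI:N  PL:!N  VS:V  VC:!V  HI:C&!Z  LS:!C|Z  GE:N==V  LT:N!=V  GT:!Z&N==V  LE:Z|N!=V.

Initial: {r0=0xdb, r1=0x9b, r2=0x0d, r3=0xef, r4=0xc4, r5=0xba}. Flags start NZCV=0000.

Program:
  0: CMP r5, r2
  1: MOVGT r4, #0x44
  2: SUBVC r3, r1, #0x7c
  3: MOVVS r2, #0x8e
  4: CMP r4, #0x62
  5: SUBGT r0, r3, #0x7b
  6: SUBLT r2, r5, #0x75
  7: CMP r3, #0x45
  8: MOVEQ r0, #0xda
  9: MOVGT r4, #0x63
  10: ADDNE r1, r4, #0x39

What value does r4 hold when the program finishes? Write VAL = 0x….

VAL = 0xc4

0: ✓ CMP  NZCV=1010
1: · MOVGT
2: ✓ SUBVC  r3←0x1f
3: · MOVVS
4: ✓ CMP  NZCV=0011
5: · SUBGT
6: ✓ SUBLT  r2←0x45
7: ✓ CMP  NZCV=1000
8: · MOVEQ
9: · MOVGT
10: ✓ ADDNE  r1←0xfd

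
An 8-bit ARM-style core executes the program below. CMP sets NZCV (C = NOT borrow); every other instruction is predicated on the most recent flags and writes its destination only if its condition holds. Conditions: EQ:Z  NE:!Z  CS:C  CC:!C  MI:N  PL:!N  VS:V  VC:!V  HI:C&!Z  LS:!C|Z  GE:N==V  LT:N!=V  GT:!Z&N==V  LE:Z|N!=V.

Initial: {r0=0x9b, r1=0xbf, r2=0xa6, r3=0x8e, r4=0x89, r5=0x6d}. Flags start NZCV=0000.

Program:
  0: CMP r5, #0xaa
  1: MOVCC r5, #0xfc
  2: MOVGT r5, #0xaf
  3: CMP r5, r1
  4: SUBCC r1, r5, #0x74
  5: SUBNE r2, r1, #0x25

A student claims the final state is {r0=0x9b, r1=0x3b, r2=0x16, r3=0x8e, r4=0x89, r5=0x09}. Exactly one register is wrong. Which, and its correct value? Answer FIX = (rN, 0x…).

0: ✓ CMP  NZCV=1001
1: ✓ MOVCC  r5←0xfc
2: ✓ MOVGT  r5←0xaf
3: ✓ CMP  NZCV=1000
4: ✓ SUBCC  r1←0x3b
5: ✓ SUBNE  r2←0x16

FIX = (r5, 0xaf)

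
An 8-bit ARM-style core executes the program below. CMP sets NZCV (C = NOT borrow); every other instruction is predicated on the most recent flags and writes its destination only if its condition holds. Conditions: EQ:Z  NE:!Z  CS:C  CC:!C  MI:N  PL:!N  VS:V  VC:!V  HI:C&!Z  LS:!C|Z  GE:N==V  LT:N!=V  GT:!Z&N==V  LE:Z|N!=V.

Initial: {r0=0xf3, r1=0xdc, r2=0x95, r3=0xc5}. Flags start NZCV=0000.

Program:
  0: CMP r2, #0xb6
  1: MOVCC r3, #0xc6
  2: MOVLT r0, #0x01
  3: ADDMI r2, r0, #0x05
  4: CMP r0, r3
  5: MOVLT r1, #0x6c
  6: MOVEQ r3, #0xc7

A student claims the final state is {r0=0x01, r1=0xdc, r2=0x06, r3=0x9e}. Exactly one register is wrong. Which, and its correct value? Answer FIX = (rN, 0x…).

[0] flags=1000 → (cmp)
[1] flags=1000 CC?T → r3=0xc6
[2] flags=1000 LT?T → r0=0x01
[3] flags=1000 MI?T → r2=0x06
[4] flags=0000 → (cmp)
[5] flags=0000 LT?F → skip
[6] flags=0000 EQ?F → skip

FIX = (r3, 0xc6)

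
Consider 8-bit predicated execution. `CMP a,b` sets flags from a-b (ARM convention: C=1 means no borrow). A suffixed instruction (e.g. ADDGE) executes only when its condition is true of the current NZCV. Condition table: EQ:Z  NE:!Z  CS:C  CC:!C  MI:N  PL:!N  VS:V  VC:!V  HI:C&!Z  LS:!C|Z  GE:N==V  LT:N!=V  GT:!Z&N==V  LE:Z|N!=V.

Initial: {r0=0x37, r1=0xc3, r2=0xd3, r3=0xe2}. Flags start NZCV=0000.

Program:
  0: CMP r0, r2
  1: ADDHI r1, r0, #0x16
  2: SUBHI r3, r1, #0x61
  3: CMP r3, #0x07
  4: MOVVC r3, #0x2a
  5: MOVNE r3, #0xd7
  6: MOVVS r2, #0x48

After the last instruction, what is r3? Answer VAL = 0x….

[0] flags=0000 → (cmp)
[1] flags=0000 HI?F → skip
[2] flags=0000 HI?F → skip
[3] flags=1010 → (cmp)
[4] flags=1010 VC?T → r3=0x2a
[5] flags=1010 NE?T → r3=0xd7
[6] flags=1010 VS?F → skip

VAL = 0xd7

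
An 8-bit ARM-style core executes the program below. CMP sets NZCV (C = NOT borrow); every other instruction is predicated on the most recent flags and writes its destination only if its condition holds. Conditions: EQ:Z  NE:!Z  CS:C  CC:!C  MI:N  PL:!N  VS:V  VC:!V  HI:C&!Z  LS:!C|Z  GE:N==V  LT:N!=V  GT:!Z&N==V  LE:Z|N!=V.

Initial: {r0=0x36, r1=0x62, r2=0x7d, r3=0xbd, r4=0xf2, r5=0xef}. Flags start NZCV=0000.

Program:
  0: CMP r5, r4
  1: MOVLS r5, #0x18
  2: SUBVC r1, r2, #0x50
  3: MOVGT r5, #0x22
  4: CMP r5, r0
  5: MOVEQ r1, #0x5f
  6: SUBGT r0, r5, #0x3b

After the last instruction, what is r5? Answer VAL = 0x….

[0] flags=1000 → (cmp)
[1] flags=1000 LS?T → r5=0x18
[2] flags=1000 VC?T → r1=0x2d
[3] flags=1000 GT?F → skip
[4] flags=1000 → (cmp)
[5] flags=1000 EQ?F → skip
[6] flags=1000 GT?F → skip

VAL = 0x18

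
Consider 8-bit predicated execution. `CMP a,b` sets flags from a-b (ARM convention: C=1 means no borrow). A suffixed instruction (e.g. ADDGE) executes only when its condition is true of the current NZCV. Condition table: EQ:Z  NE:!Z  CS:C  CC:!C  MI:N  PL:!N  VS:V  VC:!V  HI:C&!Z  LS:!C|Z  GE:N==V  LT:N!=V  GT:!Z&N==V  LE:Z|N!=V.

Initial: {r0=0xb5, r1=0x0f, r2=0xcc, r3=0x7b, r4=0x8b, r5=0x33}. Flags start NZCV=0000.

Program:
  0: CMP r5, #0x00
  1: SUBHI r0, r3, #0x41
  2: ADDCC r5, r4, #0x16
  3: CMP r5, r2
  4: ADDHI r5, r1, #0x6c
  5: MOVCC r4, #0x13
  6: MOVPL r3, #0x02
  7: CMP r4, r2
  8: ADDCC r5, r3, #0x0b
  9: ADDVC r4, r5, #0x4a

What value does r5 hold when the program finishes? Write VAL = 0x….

[0] flags=0010 → (cmp)
[1] flags=0010 HI?T → r0=0x3a
[2] flags=0010 CC?F → skip
[3] flags=0000 → (cmp)
[4] flags=0000 HI?F → skip
[5] flags=0000 CC?T → r4=0x13
[6] flags=0000 PL?T → r3=0x02
[7] flags=0000 → (cmp)
[8] flags=0000 CC?T → r5=0x0d
[9] flags=0000 VC?T → r4=0x57

VAL = 0x0d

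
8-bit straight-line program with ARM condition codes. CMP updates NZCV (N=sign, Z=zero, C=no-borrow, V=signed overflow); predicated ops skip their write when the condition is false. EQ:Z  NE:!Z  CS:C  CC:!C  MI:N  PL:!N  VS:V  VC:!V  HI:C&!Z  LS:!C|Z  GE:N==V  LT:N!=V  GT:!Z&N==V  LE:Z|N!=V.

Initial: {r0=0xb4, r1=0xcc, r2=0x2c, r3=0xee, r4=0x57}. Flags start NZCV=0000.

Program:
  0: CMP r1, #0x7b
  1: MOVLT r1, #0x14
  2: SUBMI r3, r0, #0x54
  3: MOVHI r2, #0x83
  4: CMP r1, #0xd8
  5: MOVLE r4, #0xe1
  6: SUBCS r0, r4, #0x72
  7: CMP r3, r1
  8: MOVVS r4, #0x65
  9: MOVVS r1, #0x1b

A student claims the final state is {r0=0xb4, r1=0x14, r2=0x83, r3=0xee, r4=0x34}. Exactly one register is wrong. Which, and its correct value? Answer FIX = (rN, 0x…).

FIX = (r4, 0x57)

0: ✓ CMP  NZCV=0011
1: ✓ MOVLT  r1←0x14
2: · SUBMI
3: ✓ MOVHI  r2←0x83
4: ✓ CMP  NZCV=0000
5: · MOVLE
6: · SUBCS
7: ✓ CMP  NZCV=1010
8: · MOVVS
9: · MOVVS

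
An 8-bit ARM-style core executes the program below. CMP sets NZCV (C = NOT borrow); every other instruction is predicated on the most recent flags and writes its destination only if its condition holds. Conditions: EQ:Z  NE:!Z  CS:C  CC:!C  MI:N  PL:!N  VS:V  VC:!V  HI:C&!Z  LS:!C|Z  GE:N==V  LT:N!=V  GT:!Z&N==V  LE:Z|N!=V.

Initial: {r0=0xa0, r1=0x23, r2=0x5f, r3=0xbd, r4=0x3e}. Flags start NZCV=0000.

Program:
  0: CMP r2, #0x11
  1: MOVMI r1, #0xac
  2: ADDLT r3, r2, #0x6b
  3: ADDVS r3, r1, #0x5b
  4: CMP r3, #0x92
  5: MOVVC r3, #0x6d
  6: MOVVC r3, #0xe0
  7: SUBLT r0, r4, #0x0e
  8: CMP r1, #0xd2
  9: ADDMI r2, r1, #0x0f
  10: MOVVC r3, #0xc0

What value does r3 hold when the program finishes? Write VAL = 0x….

[0] flags=0010 → (cmp)
[1] flags=0010 MI?F → skip
[2] flags=0010 LT?F → skip
[3] flags=0010 VS?F → skip
[4] flags=0010 → (cmp)
[5] flags=0010 VC?T → r3=0x6d
[6] flags=0010 VC?T → r3=0xe0
[7] flags=0010 LT?F → skip
[8] flags=0000 → (cmp)
[9] flags=0000 MI?F → skip
[10] flags=0000 VC?T → r3=0xc0

VAL = 0xc0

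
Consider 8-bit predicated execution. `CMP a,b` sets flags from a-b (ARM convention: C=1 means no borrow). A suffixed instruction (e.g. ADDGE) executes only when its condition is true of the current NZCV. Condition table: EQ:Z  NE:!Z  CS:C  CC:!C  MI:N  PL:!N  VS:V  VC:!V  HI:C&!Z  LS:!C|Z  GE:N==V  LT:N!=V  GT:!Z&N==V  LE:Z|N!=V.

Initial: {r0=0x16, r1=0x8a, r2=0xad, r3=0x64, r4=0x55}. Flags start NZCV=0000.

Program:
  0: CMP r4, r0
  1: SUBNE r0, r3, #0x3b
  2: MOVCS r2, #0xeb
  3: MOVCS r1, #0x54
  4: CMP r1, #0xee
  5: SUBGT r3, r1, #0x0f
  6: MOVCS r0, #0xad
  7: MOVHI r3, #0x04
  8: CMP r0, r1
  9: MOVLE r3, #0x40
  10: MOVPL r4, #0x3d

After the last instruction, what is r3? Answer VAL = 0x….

[0] flags=0010 → (cmp)
[1] flags=0010 NE?T → r0=0x29
[2] flags=0010 CS?T → r2=0xeb
[3] flags=0010 CS?T → r1=0x54
[4] flags=0000 → (cmp)
[5] flags=0000 GT?T → r3=0x45
[6] flags=0000 CS?F → skip
[7] flags=0000 HI?F → skip
[8] flags=1000 → (cmp)
[9] flags=1000 LE?T → r3=0x40
[10] flags=1000 PL?F → skip

VAL = 0x40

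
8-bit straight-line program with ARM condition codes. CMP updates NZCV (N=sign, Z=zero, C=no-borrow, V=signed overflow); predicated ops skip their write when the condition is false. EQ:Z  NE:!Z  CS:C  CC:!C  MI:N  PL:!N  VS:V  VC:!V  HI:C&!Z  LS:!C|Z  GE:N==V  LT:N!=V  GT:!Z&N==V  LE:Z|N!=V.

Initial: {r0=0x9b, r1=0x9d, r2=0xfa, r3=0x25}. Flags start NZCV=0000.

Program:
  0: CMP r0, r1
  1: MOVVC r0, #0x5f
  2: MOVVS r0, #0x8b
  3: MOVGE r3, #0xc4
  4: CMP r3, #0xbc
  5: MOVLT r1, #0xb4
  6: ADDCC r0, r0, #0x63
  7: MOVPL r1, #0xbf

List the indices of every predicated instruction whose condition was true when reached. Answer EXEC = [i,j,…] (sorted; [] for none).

[0] flags=1000 → (cmp)
[1] flags=1000 VC?T → r0=0x5f
[2] flags=1000 VS?F → skip
[3] flags=1000 GE?F → skip
[4] flags=0000 → (cmp)
[5] flags=0000 LT?F → skip
[6] flags=0000 CC?T → r0=0xc2
[7] flags=0000 PL?T → r1=0xbf

EXEC = [1,6,7]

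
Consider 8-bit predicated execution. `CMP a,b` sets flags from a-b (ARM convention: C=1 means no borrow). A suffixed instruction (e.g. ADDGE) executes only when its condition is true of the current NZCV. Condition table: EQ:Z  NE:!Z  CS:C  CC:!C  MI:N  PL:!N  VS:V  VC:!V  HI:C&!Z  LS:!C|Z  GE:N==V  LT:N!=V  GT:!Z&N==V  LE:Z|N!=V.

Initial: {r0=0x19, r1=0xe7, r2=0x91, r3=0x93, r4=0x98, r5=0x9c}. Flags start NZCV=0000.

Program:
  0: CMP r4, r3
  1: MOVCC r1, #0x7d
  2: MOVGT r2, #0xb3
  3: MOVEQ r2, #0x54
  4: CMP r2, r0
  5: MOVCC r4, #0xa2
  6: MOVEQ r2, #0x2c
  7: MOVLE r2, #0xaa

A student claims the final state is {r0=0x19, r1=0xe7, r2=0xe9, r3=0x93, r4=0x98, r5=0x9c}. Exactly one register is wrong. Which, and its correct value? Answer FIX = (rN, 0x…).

[0] flags=0010 → (cmp)
[1] flags=0010 CC?F → skip
[2] flags=0010 GT?T → r2=0xb3
[3] flags=0010 EQ?F → skip
[4] flags=1010 → (cmp)
[5] flags=1010 CC?F → skip
[6] flags=1010 EQ?F → skip
[7] flags=1010 LE?T → r2=0xaa

FIX = (r2, 0xaa)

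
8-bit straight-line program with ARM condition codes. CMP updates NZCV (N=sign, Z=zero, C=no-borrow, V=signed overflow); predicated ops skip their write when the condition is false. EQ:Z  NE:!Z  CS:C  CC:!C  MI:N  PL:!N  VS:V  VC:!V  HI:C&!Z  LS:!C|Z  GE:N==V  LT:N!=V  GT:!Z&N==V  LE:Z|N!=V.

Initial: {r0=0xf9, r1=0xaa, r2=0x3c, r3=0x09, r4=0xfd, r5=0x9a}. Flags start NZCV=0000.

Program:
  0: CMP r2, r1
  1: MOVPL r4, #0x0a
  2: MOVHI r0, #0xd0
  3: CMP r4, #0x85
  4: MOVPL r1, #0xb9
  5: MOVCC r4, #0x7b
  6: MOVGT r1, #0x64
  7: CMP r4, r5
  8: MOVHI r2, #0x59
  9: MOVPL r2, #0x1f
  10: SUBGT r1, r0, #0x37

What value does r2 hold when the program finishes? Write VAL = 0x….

0: ✓ CMP  NZCV=1001
1: · MOVPL
2: · MOVHI
3: ✓ CMP  NZCV=0010
4: ✓ MOVPL  r1←0xb9
5: · MOVCC
6: ✓ MOVGT  r1←0x64
7: ✓ CMP  NZCV=0010
8: ✓ MOVHI  r2←0x59
9: ✓ MOVPL  r2←0x1f
10: ✓ SUBGT  r1←0xc2

VAL = 0x1f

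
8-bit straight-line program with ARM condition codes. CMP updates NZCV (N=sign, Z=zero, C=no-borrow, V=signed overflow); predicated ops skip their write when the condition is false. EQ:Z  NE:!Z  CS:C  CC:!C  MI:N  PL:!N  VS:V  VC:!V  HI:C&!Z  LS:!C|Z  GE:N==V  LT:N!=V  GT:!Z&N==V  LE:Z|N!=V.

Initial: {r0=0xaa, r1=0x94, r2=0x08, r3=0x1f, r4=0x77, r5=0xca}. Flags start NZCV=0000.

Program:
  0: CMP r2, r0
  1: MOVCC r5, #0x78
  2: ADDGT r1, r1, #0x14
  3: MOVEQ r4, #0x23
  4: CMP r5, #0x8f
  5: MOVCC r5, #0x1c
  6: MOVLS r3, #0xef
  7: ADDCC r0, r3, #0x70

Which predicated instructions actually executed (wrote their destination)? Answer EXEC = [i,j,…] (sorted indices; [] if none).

[0] flags=0000 → (cmp)
[1] flags=0000 CC?T → r5=0x78
[2] flags=0000 GT?T → r1=0xa8
[3] flags=0000 EQ?F → skip
[4] flags=1001 → (cmp)
[5] flags=1001 CC?T → r5=0x1c
[6] flags=1001 LS?T → r3=0xef
[7] flags=1001 CC?T → r0=0x5f

EXEC = [1,2,5,6,7]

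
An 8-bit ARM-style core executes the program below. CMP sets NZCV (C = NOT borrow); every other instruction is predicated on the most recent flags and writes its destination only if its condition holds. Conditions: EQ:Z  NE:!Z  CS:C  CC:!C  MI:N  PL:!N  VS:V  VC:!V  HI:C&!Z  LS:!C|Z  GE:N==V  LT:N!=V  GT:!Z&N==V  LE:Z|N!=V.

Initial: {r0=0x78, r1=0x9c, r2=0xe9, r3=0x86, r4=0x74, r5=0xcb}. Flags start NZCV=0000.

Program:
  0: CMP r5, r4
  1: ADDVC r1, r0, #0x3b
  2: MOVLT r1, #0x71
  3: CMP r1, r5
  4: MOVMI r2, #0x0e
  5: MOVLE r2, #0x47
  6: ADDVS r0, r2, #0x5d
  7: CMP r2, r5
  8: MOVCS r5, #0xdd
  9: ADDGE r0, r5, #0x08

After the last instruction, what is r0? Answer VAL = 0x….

[0] flags=0011 → (cmp)
[1] flags=0011 VC?F → skip
[2] flags=0011 LT?T → r1=0x71
[3] flags=1001 → (cmp)
[4] flags=1001 MI?T → r2=0x0e
[5] flags=1001 LE?F → skip
[6] flags=1001 VS?T → r0=0x6b
[7] flags=0000 → (cmp)
[8] flags=0000 CS?F → skip
[9] flags=0000 GE?T → r0=0xd3

VAL = 0xd3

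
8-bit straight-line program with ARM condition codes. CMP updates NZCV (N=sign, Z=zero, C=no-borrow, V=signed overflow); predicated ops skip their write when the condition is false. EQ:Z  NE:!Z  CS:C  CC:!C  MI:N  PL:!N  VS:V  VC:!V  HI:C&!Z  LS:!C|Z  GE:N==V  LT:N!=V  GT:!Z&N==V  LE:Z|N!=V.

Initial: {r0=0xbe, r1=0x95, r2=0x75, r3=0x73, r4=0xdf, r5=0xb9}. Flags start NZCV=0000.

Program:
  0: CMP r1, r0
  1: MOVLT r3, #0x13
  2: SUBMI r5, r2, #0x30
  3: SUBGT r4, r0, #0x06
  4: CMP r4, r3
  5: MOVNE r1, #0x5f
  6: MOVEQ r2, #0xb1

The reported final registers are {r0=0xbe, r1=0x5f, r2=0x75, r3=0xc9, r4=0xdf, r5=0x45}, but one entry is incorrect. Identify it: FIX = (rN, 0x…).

[0] flags=1000 → (cmp)
[1] flags=1000 LT?T → r3=0x13
[2] flags=1000 MI?T → r5=0x45
[3] flags=1000 GT?F → skip
[4] flags=1010 → (cmp)
[5] flags=1010 NE?T → r1=0x5f
[6] flags=1010 EQ?F → skip

FIX = (r3, 0x13)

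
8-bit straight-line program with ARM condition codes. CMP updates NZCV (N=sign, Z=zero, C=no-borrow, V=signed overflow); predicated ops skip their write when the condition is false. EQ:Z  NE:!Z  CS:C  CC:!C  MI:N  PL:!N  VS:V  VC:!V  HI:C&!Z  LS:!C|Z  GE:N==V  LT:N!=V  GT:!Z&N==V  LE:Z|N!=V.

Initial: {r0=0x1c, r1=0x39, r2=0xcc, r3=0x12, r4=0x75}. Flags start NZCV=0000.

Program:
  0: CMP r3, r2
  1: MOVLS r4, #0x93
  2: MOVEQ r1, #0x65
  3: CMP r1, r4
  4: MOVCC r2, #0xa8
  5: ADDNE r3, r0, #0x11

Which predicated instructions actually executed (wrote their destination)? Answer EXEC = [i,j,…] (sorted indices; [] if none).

[0] flags=0000 → (cmp)
[1] flags=0000 LS?T → r4=0x93
[2] flags=0000 EQ?F → skip
[3] flags=1001 → (cmp)
[4] flags=1001 CC?T → r2=0xa8
[5] flags=1001 NE?T → r3=0x2d

EXEC = [1,4,5]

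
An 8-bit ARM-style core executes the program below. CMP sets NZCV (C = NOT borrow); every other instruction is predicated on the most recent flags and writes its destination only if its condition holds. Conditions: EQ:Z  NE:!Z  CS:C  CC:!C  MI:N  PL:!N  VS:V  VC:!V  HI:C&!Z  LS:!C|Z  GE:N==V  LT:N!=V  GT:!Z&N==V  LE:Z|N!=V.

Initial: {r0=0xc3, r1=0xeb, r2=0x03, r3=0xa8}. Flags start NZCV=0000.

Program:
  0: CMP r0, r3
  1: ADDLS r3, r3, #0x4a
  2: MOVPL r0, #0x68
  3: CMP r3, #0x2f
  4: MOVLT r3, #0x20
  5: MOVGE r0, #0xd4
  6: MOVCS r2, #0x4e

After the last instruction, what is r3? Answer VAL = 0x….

VAL = 0x20

[0] flags=0010 → (cmp)
[1] flags=0010 LS?F → skip
[2] flags=0010 PL?T → r0=0x68
[3] flags=0011 → (cmp)
[4] flags=0011 LT?T → r3=0x20
[5] flags=0011 GE?F → skip
[6] flags=0011 CS?T → r2=0x4e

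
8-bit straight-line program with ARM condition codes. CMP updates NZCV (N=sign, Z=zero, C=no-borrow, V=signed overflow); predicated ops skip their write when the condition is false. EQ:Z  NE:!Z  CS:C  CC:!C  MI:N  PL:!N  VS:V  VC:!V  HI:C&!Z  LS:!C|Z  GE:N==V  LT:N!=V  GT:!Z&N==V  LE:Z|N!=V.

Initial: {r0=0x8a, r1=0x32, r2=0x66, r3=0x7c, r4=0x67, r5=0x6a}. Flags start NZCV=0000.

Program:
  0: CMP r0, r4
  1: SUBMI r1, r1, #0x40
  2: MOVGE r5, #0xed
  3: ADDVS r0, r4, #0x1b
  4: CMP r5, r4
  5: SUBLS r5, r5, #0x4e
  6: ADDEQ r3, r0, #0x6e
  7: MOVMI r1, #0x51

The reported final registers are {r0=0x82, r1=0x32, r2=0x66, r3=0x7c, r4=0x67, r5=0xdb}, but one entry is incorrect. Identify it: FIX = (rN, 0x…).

FIX = (r5, 0x6a)

0: ✓ CMP  NZCV=0011
1: · SUBMI
2: · MOVGE
3: ✓ ADDVS  r0←0x82
4: ✓ CMP  NZCV=0010
5: · SUBLS
6: · ADDEQ
7: · MOVMI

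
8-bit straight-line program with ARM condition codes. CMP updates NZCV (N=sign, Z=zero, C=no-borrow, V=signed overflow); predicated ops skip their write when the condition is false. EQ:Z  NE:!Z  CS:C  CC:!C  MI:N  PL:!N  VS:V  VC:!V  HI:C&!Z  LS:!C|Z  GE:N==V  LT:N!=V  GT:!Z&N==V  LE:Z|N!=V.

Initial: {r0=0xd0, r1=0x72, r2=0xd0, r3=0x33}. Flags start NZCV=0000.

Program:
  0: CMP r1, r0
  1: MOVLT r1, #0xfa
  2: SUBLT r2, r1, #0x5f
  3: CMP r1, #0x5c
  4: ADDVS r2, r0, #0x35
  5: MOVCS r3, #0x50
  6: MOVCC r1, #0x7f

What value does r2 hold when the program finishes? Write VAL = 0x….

[0] flags=1001 → (cmp)
[1] flags=1001 LT?F → skip
[2] flags=1001 LT?F → skip
[3] flags=0010 → (cmp)
[4] flags=0010 VS?F → skip
[5] flags=0010 CS?T → r3=0x50
[6] flags=0010 CC?F → skip

VAL = 0xd0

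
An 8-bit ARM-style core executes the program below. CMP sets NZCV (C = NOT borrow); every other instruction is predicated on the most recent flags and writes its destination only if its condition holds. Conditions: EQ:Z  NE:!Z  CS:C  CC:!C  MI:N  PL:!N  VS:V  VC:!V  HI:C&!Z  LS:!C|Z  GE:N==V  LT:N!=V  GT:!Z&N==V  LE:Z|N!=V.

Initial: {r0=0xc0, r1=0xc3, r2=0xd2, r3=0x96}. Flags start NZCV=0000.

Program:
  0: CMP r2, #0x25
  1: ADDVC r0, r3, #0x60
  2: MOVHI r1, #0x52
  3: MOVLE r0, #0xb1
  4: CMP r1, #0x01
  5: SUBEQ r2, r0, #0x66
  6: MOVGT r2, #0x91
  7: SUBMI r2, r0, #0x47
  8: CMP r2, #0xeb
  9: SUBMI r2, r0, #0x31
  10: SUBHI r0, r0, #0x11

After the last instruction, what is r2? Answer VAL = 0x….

VAL = 0x80

0: ✓ CMP  NZCV=1010
1: ✓ ADDVC  r0←0xf6
2: ✓ MOVHI  r1←0x52
3: ✓ MOVLE  r0←0xb1
4: ✓ CMP  NZCV=0010
5: · SUBEQ
6: ✓ MOVGT  r2←0x91
7: · SUBMI
8: ✓ CMP  NZCV=1000
9: ✓ SUBMI  r2←0x80
10: · SUBHI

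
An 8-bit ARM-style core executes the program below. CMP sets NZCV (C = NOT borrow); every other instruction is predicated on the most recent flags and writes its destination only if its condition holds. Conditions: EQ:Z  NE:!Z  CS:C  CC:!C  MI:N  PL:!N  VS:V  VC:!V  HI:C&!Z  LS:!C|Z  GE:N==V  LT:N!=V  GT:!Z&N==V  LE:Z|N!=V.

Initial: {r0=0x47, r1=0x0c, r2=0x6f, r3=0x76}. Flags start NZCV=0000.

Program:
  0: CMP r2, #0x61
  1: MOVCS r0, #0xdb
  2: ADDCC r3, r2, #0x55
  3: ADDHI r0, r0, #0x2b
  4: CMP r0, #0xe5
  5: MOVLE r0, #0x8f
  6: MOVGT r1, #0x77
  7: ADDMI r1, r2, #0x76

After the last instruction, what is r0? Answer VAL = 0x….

VAL = 0x06

0: ✓ CMP  NZCV=0010
1: ✓ MOVCS  r0←0xdb
2: · ADDCC
3: ✓ ADDHI  r0←0x06
4: ✓ CMP  NZCV=0000
5: · MOVLE
6: ✓ MOVGT  r1←0x77
7: · ADDMI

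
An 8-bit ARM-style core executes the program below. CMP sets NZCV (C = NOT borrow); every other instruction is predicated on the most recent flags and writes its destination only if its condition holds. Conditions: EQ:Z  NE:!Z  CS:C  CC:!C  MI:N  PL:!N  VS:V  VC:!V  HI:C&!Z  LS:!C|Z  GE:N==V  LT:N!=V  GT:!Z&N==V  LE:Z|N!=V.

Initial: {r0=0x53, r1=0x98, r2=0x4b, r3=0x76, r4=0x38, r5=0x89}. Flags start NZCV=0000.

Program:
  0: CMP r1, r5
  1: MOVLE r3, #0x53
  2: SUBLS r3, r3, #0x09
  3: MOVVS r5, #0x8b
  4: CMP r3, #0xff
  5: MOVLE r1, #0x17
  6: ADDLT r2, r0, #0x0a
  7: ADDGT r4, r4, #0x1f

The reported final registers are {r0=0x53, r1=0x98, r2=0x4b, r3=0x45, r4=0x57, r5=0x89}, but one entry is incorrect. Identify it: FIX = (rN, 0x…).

0: ✓ CMP  NZCV=0010
1: · MOVLE
2: · SUBLS
3: · MOVVS
4: ✓ CMP  NZCV=0000
5: · MOVLE
6: · ADDLT
7: ✓ ADDGT  r4←0x57

FIX = (r3, 0x76)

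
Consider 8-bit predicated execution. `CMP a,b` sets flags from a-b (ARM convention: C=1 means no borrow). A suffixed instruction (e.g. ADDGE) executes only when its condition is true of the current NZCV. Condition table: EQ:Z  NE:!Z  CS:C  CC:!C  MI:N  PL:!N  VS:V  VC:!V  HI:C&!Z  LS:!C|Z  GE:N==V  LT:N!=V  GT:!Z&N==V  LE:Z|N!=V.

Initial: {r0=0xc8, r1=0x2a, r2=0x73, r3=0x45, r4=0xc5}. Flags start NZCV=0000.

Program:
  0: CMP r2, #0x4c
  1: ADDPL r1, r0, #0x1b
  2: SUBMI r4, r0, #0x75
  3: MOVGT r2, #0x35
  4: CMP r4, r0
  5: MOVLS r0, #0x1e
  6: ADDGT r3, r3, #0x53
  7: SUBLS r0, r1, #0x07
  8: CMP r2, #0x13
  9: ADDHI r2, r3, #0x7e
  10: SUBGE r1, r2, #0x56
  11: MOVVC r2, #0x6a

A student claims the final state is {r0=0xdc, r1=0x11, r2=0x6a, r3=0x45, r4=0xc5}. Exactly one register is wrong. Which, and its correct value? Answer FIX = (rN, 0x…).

[0] flags=0010 → (cmp)
[1] flags=0010 PL?T → r1=0xe3
[2] flags=0010 MI?F → skip
[3] flags=0010 GT?T → r2=0x35
[4] flags=1000 → (cmp)
[5] flags=1000 LS?T → r0=0x1e
[6] flags=1000 GT?F → skip
[7] flags=1000 LS?T → r0=0xdc
[8] flags=0010 → (cmp)
[9] flags=0010 HI?T → r2=0xc3
[10] flags=0010 GE?T → r1=0x6d
[11] flags=0010 VC?T → r2=0x6a

FIX = (r1, 0x6d)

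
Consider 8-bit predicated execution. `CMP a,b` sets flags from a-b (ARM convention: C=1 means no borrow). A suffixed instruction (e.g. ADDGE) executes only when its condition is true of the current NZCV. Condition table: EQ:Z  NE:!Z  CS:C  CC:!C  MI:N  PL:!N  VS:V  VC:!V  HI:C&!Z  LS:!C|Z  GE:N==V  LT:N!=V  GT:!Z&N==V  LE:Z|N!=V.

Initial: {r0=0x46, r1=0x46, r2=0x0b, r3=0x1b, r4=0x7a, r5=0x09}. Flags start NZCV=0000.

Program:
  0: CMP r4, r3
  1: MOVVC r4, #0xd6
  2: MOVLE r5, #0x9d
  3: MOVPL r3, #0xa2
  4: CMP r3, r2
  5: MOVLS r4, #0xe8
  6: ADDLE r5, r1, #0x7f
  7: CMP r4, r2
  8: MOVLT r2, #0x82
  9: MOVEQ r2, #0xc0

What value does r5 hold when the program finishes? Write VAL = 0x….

VAL = 0xc5

0: ✓ CMP  NZCV=0010
1: ✓ MOVVC  r4←0xd6
2: · MOVLE
3: ✓ MOVPL  r3←0xa2
4: ✓ CMP  NZCV=1010
5: · MOVLS
6: ✓ ADDLE  r5←0xc5
7: ✓ CMP  NZCV=1010
8: ✓ MOVLT  r2←0x82
9: · MOVEQ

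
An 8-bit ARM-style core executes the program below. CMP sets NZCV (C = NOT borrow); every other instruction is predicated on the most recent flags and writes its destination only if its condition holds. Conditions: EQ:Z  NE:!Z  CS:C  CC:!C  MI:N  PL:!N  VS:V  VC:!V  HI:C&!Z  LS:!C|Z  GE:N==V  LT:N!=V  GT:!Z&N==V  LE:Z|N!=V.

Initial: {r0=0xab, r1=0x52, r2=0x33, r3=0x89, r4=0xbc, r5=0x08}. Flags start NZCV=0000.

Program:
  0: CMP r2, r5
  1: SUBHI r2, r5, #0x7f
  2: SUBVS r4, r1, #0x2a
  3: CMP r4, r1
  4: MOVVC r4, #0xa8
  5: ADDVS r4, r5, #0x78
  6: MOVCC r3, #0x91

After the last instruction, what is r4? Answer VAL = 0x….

VAL = 0x80

0: ✓ CMP  NZCV=0010
1: ✓ SUBHI  r2←0x89
2: · SUBVS
3: ✓ CMP  NZCV=0011
4: · MOVVC
5: ✓ ADDVS  r4←0x80
6: · MOVCC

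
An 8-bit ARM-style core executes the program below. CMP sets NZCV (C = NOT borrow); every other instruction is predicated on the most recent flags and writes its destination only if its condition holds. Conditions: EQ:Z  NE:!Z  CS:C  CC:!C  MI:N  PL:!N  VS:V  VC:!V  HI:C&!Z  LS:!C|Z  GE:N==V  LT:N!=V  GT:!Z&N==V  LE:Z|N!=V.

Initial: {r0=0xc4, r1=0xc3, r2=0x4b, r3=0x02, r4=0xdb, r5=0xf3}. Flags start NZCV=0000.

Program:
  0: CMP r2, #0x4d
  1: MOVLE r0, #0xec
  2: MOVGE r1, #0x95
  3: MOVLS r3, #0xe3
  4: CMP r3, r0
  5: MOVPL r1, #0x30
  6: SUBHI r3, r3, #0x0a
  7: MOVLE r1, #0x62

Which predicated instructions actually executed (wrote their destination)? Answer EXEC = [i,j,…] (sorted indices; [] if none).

0: ✓ CMP  NZCV=1000
1: ✓ MOVLE  r0←0xec
2: · MOVGE
3: ✓ MOVLS  r3←0xe3
4: ✓ CMP  NZCV=1000
5: · MOVPL
6: · SUBHI
7: ✓ MOVLE  r1←0x62

EXEC = [1,3,7]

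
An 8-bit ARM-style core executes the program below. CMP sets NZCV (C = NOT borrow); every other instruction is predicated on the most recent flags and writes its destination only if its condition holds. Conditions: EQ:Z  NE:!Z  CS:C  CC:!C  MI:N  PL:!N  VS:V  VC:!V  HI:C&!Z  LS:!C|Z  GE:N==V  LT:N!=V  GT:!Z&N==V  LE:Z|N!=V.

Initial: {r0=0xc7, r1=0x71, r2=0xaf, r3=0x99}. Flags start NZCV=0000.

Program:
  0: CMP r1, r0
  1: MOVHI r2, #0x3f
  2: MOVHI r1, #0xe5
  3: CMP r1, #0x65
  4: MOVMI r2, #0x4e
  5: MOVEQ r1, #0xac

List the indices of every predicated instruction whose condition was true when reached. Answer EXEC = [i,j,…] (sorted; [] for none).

EXEC = []

0: ✓ CMP  NZCV=1001
1: · MOVHI
2: · MOVHI
3: ✓ CMP  NZCV=0010
4: · MOVMI
5: · MOVEQ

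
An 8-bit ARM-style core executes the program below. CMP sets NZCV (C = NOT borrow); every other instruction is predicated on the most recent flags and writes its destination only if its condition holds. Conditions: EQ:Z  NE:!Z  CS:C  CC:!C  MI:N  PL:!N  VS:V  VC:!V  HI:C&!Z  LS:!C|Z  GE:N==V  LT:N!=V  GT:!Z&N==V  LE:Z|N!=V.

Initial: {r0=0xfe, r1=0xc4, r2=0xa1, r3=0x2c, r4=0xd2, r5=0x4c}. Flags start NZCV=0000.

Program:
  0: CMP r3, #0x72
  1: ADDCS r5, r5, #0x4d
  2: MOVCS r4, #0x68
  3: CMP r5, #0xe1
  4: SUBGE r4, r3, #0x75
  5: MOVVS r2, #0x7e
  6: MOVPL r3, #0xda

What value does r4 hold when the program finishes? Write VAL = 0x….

VAL = 0xb7

0: ✓ CMP  NZCV=1000
1: · ADDCS
2: · MOVCS
3: ✓ CMP  NZCV=0000
4: ✓ SUBGE  r4←0xb7
5: · MOVVS
6: ✓ MOVPL  r3←0xda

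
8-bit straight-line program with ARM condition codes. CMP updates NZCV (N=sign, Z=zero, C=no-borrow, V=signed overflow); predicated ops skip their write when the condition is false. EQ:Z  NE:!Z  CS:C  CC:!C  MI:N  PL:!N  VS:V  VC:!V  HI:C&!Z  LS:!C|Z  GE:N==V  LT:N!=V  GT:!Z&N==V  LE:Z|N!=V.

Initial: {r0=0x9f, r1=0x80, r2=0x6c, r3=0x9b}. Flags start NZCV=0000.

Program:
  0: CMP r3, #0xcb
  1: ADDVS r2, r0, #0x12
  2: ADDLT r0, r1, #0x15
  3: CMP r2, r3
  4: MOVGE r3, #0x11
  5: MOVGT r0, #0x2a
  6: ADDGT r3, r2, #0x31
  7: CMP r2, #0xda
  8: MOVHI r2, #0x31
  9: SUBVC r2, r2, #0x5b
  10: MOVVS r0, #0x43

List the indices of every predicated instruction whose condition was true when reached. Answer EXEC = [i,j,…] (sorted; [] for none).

0: ✓ CMP  NZCV=1000
1: · ADDVS
2: ✓ ADDLT  r0←0x95
3: ✓ CMP  NZCV=1001
4: ✓ MOVGE  r3←0x11
5: ✓ MOVGT  r0←0x2a
6: ✓ ADDGT  r3←0x9d
7: ✓ CMP  NZCV=1001
8: · MOVHI
9: · SUBVC
10: ✓ MOVVS  r0←0x43

EXEC = [2,4,5,6,10]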